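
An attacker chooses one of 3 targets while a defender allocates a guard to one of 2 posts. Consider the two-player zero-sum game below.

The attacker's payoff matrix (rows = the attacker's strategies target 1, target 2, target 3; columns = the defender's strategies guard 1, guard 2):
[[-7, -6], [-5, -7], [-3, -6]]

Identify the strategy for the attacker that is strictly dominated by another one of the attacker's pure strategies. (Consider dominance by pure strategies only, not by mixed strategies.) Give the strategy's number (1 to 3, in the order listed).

Compare target 2 with target 3: -3 > -5, -6 > -7.
So target 3 strictly dominates target 2 for the attacker; target 2 is strictly dominated.

2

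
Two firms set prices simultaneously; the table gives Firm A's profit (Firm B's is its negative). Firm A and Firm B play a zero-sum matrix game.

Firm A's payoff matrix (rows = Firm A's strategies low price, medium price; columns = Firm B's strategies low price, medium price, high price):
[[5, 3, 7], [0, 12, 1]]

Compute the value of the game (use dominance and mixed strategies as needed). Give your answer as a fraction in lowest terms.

30/7

Column high price is strictly dominated by low price for Firm B (it gives Firm A more in every row).
The remaining 2×2 game on (low price, medium price) × (low price, medium price) has no saddle point. Let Firm A play low price with probability p; indifference gives 5p = 3p + 12(1−p), so p = 6/7.
Similarly Firm B's optimal q on low price is 9/14, and the value is 5·(9/14) + (3)·(5/14) = 30/7.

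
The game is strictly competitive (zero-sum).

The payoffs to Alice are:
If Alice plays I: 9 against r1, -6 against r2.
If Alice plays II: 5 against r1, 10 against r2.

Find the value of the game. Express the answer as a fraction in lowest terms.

Row minima are -6 and 5, so Alice's maximin is 5; column maxima are 9 and 10, so Bob's minimax is 9. These differ, so the equilibrium is in mixed strategies.
Let Alice play I with probability p. Bob is indifferent when 9p + 5(1−p) = −6p + 10(1−p), giving p = 1/4.
Let Bob play r1 with probability q. Alice is indifferent when 9q − 6(1−q) = 5q + 10(1−q), giving q = 4/5.
The value is 9·(4/5) + (-6)·(1/5) = 6.

6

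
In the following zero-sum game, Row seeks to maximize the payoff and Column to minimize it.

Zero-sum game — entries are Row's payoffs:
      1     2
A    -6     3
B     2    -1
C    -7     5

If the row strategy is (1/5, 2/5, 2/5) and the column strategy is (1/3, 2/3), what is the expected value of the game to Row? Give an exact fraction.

2/5

Against (1/3, 2/3), each row's expected payoff is A: 0; B: 0; C: 1.
Taking the (1/5, 2/5, 2/5)-weighted average: (1/5)·(0) + (2/5)·(0) + (2/5)·(1) = 2/5.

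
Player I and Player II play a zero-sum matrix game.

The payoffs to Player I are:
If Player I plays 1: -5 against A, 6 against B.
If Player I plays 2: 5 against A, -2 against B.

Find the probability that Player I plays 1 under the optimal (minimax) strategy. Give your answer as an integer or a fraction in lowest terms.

Row minima are -5 and -2, so Player I's maximin is -2; column maxima are 5 and 6, so Player II's minimax is 5. These differ, so the equilibrium is in mixed strategies.
Let Player I play 1 with probability p. Player II is indifferent when −5p + 5(1−p) = 6p − 2(1−p), giving p = 7/18.

7/18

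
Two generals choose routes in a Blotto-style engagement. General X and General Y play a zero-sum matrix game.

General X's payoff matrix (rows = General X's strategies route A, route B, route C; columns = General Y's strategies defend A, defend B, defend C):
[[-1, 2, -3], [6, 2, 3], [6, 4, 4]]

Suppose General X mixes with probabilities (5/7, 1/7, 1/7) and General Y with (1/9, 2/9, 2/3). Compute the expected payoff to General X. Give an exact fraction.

-1/7

Against (1/9, 2/9, 2/3), each row's expected payoff is route A: -5/3; route B: 28/9; route C: 38/9.
Taking the (5/7, 1/7, 1/7)-weighted average: (5/7)·(-5/3) + (1/7)·(28/9) + (1/7)·(38/9) = -1/7.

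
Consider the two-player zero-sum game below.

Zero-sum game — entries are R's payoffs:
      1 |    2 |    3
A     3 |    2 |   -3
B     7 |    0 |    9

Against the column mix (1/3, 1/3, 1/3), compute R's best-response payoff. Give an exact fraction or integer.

16/3

A: (3)·(1/3) + (2)·(1/3) + (-3)·(1/3) = 2/3.
B: (7)·(1/3) + (0)·(1/3) + (9)·(1/3) = 16/3.
The best pure response is B with expected payoff 16/3.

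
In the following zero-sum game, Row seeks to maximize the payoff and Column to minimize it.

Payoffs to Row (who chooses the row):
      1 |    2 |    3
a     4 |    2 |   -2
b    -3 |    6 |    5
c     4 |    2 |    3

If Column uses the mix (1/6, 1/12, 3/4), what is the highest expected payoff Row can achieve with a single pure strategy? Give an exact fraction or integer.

15/4

a: (4)·(1/6) + (2)·(1/12) + (-2)·(3/4) = -2/3.
b: (-3)·(1/6) + (6)·(1/12) + (5)·(3/4) = 15/4.
c: (4)·(1/6) + (2)·(1/12) + (3)·(3/4) = 37/12.
The best pure response is b with expected payoff 15/4.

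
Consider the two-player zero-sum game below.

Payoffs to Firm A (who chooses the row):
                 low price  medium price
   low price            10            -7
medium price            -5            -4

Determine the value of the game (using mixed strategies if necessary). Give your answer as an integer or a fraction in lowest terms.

Row minima are -7 and -5, so Firm A's maximin is -5; column maxima are 10 and -4, so Firm B's minimax is -4. These differ, so the equilibrium is in mixed strategies.
Let Firm A play low price with probability p. Firm B is indifferent when 10p − 5(1−p) = −7p − 4(1−p), giving p = 1/18.
Let Firm B play low price with probability q. Firm A is indifferent when 10q − 7(1−q) = −5q − 4(1−q), giving q = 1/6.
The value is 10·(1/6) + (-7)·(5/6) = -25/6.

-25/6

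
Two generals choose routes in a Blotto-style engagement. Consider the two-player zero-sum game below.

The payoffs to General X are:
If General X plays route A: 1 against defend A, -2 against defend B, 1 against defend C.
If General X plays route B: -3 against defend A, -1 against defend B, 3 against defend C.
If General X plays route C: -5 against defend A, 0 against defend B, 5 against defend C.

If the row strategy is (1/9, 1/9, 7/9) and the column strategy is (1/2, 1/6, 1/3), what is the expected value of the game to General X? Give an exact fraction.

Against (1/2, 1/6, 1/3), each row's expected payoff is route A: 1/2; route B: -2/3; route C: -5/6.
Taking the (1/9, 1/9, 7/9)-weighted average: (1/9)·(1/2) + (1/9)·(-2/3) + (7/9)·(-5/6) = -2/3.

-2/3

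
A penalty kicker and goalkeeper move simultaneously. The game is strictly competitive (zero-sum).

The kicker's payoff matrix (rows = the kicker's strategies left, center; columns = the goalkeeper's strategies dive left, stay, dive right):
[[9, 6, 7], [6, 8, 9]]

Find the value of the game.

Column dive right is strictly dominated by stay for the goalkeeper (it gives the kicker more in every row).
The remaining 2×2 game on (left, center) × (dive left, stay) has no saddle point. Let the kicker play left with probability p; indifference gives 9p + 6(1−p) = 6p + 8(1−p), so p = 2/5.
Similarly the goalkeeper's optimal q on dive left is 2/5, and the value is 9·(2/5) + (6)·(3/5) = 36/5.

36/5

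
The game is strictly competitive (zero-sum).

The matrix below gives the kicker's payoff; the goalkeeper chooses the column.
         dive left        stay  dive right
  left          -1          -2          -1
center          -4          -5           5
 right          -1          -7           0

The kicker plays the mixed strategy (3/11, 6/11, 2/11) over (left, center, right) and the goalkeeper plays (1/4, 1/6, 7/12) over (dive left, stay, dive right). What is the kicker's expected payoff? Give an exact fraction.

1/66

Against (1/4, 1/6, 7/12), each row's expected payoff is left: -7/6; center: 13/12; right: -17/12.
Taking the (3/11, 6/11, 2/11)-weighted average: (3/11)·(-7/6) + (6/11)·(13/12) + (2/11)·(-17/12) = 1/66.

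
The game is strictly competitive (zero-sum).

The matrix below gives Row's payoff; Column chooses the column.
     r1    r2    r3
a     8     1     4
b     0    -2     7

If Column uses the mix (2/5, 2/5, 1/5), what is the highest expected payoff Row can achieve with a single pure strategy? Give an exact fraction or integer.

a: (8)·(2/5) + (1)·(2/5) + (4)·(1/5) = 22/5.
b: (0)·(2/5) + (-2)·(2/5) + (7)·(1/5) = 3/5.
The best pure response is a with expected payoff 22/5.

22/5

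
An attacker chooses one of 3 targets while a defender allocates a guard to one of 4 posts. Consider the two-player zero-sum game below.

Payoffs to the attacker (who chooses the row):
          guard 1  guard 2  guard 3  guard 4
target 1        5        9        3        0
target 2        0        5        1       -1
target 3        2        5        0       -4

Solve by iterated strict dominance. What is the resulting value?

0

Column guard 2 is strictly dominated by guard 1 for the defender (5<9, 0<5, 2<5); eliminate guard 2.
Column guard 1 is strictly dominated by guard 4 for the defender (0<5, -1<0, -4<2); eliminate guard 1.
Row target 2 is strictly dominated by row target 1 (3>1, 0>-1); eliminate target 2.
Row target 3 is strictly dominated by row target 1 (3>0, 0>-4); eliminate target 3.
Column guard 3 is strictly dominated by guard 4 for the defender (0<3); eliminate guard 3.
Only (target 1, guard 4) remains, with payoff 0.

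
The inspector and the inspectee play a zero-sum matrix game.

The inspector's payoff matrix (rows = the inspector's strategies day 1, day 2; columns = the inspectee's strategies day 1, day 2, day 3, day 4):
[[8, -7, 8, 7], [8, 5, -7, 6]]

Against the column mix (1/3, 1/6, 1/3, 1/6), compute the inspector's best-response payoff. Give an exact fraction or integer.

16/3

day 1: (8)·(1/3) + (-7)·(1/6) + (8)·(1/3) + (7)·(1/6) = 16/3.
day 2: (8)·(1/3) + (5)·(1/6) + (-7)·(1/3) + (6)·(1/6) = 13/6.
The best pure response is day 1 with expected payoff 16/3.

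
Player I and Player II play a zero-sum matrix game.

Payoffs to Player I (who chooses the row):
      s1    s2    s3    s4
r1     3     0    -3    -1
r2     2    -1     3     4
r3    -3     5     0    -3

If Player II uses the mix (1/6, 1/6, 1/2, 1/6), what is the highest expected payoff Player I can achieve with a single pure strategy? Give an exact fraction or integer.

7/3

r1: (3)·(1/6) + (0)·(1/6) + (-3)·(1/2) + (-1)·(1/6) = -7/6.
r2: (2)·(1/6) + (-1)·(1/6) + (3)·(1/2) + (4)·(1/6) = 7/3.
r3: (-3)·(1/6) + (5)·(1/6) + (0)·(1/2) + (-3)·(1/6) = -1/6.
The best pure response is r2 with expected payoff 7/3.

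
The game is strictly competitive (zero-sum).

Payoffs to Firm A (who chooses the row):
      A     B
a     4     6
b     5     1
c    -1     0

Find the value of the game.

13/3

Row c is strictly dominated by row a, so Firm A never plays it.
The remaining 2×2 game on (a, b) × (A, B) has no saddle point. Let Firm A play a with probability p; indifference gives 4p + 5(1−p) = 6p + (1−p), so p = 2/3.
Similarly Firm B's optimal q on A is 5/6, and the value is 4·(5/6) + (6)·(1/6) = 13/3.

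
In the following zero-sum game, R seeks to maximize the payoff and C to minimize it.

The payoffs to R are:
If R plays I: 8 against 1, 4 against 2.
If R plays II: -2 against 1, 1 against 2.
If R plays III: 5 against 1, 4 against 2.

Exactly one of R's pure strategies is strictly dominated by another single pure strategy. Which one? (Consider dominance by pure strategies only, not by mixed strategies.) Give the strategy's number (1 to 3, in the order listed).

2

Compare II with I: 8 > -2, 4 > 1.
So I strictly dominates II for R; II is strictly dominated.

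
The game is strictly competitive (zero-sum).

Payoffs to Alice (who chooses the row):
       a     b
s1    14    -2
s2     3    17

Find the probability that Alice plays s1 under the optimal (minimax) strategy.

Row minima are -2 and 3, so Alice's maximin is 3; column maxima are 14 and 17, so Bob's minimax is 14. These differ, so the equilibrium is in mixed strategies.
Let Alice play s1 with probability p. Bob is indifferent when 14p + 3(1−p) = −2p + 17(1−p), giving p = 7/15.

7/15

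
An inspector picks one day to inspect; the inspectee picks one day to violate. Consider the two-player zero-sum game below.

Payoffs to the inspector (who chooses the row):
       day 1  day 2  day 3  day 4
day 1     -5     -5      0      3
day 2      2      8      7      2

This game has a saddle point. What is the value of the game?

2

Row minima: -5, 2 → the inspector's maximin is 2.
Column maxima: 2, 8, 7, 3 → the inspectee's minimax is 2.
They coincide at (day 2, day 1), so the value is 2.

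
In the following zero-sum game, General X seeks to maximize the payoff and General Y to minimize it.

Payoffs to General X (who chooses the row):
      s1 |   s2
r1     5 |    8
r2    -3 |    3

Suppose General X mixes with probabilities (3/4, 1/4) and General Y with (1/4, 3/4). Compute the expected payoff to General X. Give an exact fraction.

93/16

Against (1/4, 3/4), each row's expected payoff is r1: 29/4; r2: 3/2.
Taking the (3/4, 1/4)-weighted average: (3/4)·(29/4) + (1/4)·(3/2) = 93/16.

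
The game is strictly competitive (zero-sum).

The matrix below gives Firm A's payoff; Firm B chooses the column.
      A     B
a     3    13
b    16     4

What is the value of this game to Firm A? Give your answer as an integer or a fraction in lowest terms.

Row minima are 3 and 4, so Firm A's maximin is 4; column maxima are 16 and 13, so Firm B's minimax is 13. These differ, so the equilibrium is in mixed strategies.
Let Firm A play a with probability p. Firm B is indifferent when 3p + 16(1−p) = 13p + 4(1−p), giving p = 6/11.
Let Firm B play A with probability q. Firm A is indifferent when 3q + 13(1−q) = 16q + 4(1−q), giving q = 9/22.
The value is 3·(9/22) + (13)·(13/22) = 98/11.

98/11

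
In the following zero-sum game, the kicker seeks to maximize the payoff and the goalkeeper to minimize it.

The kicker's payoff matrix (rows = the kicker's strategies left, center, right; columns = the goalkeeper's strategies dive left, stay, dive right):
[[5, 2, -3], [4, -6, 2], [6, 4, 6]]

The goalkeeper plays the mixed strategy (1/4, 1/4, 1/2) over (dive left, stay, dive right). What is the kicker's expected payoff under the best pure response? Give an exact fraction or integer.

left: (5)·(1/4) + (2)·(1/4) + (-3)·(1/2) = 1/4.
center: (4)·(1/4) + (-6)·(1/4) + (2)·(1/2) = 1/2.
right: (6)·(1/4) + (4)·(1/4) + (6)·(1/2) = 11/2.
The best pure response is right with expected payoff 11/2.

11/2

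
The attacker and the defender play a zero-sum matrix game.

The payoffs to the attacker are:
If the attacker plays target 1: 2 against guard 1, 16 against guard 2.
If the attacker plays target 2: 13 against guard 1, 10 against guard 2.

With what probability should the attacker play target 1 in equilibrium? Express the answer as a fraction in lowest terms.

Row minima are 2 and 10, so the attacker's maximin is 10; column maxima are 13 and 16, so the defender's minimax is 13. These differ, so the equilibrium is in mixed strategies.
Let the attacker play target 1 with probability p. The defender is indifferent when 2p + 13(1−p) = 16p + 10(1−p), giving p = 3/17.

3/17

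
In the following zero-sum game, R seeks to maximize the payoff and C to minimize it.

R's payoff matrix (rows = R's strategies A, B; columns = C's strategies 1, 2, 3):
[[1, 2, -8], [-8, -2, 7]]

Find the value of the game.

Column 2 is strictly dominated by 1 for C (it gives R more in every row).
The remaining 2×2 game on (A, B) × (1, 3) has no saddle point. Let R play A with probability p; indifference gives p − 8(1−p) = −8p + 7(1−p), so p = 5/8.
Similarly C's optimal q on 1 is 5/8, and the value is 1·(5/8) + (-8)·(3/8) = -19/8.

-19/8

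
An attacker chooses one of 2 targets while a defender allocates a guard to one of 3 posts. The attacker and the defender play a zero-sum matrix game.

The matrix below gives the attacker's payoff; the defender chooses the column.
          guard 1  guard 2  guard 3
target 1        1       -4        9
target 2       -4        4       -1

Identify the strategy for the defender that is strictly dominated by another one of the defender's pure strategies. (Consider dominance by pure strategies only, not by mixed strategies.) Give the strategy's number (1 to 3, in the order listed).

3

The defender prefers columns that give the attacker less. Compare guard 3 with guard 1: 1 < 9, -4 < -1.
So guard 1 strictly dominates guard 3 for the defender; guard 3 is strictly dominated.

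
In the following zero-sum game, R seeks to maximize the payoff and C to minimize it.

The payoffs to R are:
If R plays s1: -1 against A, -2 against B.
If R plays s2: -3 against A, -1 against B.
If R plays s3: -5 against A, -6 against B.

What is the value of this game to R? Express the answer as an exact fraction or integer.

-5/3

Row s3 is strictly dominated by row s1, so R never plays it.
The remaining 2×2 game on (s1, s2) × (A, B) has no saddle point. Let R play s1 with probability p; indifference gives −p − 3(1−p) = −2p − (1−p), so p = 2/3.
Similarly C's optimal q on A is 1/3, and the value is -1·(1/3) + (-2)·(2/3) = -5/3.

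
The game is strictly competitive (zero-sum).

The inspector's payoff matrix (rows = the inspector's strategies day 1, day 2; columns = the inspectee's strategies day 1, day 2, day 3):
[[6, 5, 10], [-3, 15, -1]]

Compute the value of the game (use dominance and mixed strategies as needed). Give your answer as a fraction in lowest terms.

105/19

Column day 3 is strictly dominated by day 1 for the inspectee (it gives the inspector more in every row).
The remaining 2×2 game on (day 1, day 2) × (day 1, day 2) has no saddle point. Let the inspector play day 1 with probability p; indifference gives 6p − 3(1−p) = 5p + 15(1−p), so p = 18/19.
Similarly the inspectee's optimal q on day 1 is 10/19, and the value is 6·(10/19) + (5)·(9/19) = 105/19.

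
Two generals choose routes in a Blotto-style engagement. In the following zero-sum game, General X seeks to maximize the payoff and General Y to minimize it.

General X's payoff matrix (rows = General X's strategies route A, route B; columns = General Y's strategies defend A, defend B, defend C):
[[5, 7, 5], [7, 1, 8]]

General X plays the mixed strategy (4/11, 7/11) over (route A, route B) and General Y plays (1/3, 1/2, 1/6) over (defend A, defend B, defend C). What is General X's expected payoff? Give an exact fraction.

29/6

Against (1/3, 1/2, 1/6), each row's expected payoff is route A: 6; route B: 25/6.
Taking the (4/11, 7/11)-weighted average: (4/11)·(6) + (7/11)·(25/6) = 29/6.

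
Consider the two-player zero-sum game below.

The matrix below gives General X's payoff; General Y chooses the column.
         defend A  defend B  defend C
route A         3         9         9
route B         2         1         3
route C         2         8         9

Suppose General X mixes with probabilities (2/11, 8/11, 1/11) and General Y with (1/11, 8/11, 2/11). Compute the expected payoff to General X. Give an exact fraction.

Against (1/11, 8/11, 2/11), each row's expected payoff is route A: 93/11; route B: 16/11; route C: 84/11.
Taking the (2/11, 8/11, 1/11)-weighted average: (2/11)·(93/11) + (8/11)·(16/11) + (1/11)·(84/11) = 398/121.

398/121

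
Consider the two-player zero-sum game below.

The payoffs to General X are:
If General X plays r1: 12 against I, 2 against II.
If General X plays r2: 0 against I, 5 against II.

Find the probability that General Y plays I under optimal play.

1/5

Row minima are 2 and 0, so General X's maximin is 2; column maxima are 12 and 5, so General Y's minimax is 5. These differ, so the equilibrium is in mixed strategies.
Let General Y play I with probability q. General X is indifferent when 12q + 2(1−q) = 5(1−q), giving q = 1/5.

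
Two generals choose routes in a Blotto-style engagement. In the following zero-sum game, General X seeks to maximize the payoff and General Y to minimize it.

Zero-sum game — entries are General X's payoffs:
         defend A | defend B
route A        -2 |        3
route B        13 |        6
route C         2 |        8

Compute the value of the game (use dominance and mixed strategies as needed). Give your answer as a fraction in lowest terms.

92/13

Row route A is strictly dominated by row route C, so General X never plays it.
The remaining 2×2 game on (route B, route C) × (defend A, defend B) has no saddle point. Let General X play route B with probability p; indifference gives 13p + 2(1−p) = 6p + 8(1−p), so p = 6/13.
Similarly General Y's optimal q on defend A is 2/13, and the value is 13·(2/13) + (6)·(11/13) = 92/13.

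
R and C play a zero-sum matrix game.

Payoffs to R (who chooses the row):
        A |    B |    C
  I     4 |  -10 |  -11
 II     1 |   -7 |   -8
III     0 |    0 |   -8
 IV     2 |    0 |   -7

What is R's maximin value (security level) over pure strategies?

-7

The worst-case payoff for each row is I: -11, II: -8, III: -8, IV: -7.
The best of these is -7.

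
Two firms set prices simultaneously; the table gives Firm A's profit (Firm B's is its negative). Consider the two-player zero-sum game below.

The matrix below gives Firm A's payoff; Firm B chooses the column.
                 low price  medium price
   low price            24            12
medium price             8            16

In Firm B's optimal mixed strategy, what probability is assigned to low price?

Row minima are 12 and 8, so Firm A's maximin is 12; column maxima are 24 and 16, so Firm B's minimax is 16. These differ, so the equilibrium is in mixed strategies.
Let Firm B play low price with probability q. Firm A is indifferent when 24q + 12(1−q) = 8q + 16(1−q), giving q = 1/5.

1/5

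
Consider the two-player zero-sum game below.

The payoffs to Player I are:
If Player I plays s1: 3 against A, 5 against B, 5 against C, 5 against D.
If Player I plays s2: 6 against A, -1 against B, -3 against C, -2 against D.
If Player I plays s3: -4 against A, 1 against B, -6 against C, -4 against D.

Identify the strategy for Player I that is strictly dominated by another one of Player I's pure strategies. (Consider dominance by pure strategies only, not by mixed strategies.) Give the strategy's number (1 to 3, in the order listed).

Compare s3 with s1: 3 > -4, 5 > 1, 5 > -6, 5 > -4.
So s1 strictly dominates s3 for Player I; s3 is strictly dominated.

3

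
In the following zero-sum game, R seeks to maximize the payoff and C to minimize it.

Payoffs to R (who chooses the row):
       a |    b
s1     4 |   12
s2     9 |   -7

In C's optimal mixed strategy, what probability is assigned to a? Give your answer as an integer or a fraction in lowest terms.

19/24

Row minima are 4 and -7, so R's maximin is 4; column maxima are 9 and 12, so C's minimax is 9. These differ, so the equilibrium is in mixed strategies.
Let C play a with probability q. R is indifferent when 4q + 12(1−q) = 9q − 7(1−q), giving q = 19/24.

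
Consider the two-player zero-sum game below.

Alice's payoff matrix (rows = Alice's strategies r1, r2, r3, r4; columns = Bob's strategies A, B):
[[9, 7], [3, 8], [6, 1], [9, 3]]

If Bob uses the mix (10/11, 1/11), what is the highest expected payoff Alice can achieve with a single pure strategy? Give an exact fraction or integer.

r1: (9)·(10/11) + (7)·(1/11) = 97/11.
r2: (3)·(10/11) + (8)·(1/11) = 38/11.
r3: (6)·(10/11) + (1)·(1/11) = 61/11.
r4: (9)·(10/11) + (3)·(1/11) = 93/11.
The best pure response is r1 with expected payoff 97/11.

97/11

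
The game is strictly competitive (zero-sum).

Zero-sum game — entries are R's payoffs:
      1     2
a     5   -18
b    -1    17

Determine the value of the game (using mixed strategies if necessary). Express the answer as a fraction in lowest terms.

67/41

Row minima are -18 and -1, so R's maximin is -1; column maxima are 5 and 17, so C's minimax is 5. These differ, so the equilibrium is in mixed strategies.
Let R play a with probability p. C is indifferent when 5p − (1−p) = −18p + 17(1−p), giving p = 18/41.
Let C play 1 with probability q. R is indifferent when 5q − 18(1−q) = −q + 17(1−q), giving q = 35/41.
The value is 5·(35/41) + (-18)·(6/41) = 67/41.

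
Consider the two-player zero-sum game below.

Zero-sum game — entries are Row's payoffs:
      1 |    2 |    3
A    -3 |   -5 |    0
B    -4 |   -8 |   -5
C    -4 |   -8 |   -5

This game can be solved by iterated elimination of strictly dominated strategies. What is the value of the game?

-5

Row B is strictly dominated by row A (-3>-4, -5>-8, 0>-5); eliminate B.
Column 3 is strictly dominated by 2 for Column (-5<0, -8<-5); eliminate 3.
Column 1 is strictly dominated by 2 for Column (-5<-3, -8<-4); eliminate 1.
Row C is strictly dominated by row A (-5>-8); eliminate C.
Only (A, 2) remains, with payoff -5.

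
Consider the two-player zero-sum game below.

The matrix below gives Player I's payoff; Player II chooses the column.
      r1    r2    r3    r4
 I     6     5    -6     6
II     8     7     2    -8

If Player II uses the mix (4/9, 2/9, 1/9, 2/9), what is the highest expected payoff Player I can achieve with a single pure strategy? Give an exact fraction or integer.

40/9

I: (6)·(4/9) + (5)·(2/9) + (-6)·(1/9) + (6)·(2/9) = 40/9.
II: (8)·(4/9) + (7)·(2/9) + (2)·(1/9) + (-8)·(2/9) = 32/9.
The best pure response is I with expected payoff 40/9.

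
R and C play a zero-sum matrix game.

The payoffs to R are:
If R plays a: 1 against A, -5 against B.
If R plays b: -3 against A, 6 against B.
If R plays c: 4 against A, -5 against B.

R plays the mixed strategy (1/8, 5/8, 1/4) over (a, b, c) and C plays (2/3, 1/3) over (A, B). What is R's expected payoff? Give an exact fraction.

1/8

Against (2/3, 1/3), each row's expected payoff is a: -1; b: 0; c: 1.
Taking the (1/8, 5/8, 1/4)-weighted average: (1/8)·(-1) + (5/8)·(0) + (1/4)·(1) = 1/8.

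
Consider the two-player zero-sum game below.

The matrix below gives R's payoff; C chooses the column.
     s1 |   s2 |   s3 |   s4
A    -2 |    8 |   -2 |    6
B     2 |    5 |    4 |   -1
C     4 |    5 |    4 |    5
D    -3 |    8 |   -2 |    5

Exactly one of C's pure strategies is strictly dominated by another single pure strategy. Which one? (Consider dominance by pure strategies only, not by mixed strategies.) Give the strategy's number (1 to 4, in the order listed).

2

C prefers columns that give R less. Compare s2 with s1: -2 < 8, 2 < 5, 4 < 5, -3 < 8.
So s1 strictly dominates s2 for C; s2 is strictly dominated.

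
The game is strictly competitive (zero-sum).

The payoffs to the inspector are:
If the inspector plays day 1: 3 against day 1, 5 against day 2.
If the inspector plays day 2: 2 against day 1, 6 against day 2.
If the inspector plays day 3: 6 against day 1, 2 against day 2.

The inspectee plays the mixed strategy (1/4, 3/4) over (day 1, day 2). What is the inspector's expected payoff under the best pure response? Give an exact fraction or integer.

5

day 1: (3)·(1/4) + (5)·(3/4) = 9/2.
day 2: (2)·(1/4) + (6)·(3/4) = 5.
day 3: (6)·(1/4) + (2)·(3/4) = 3.
The best pure response is day 2 with expected payoff 5.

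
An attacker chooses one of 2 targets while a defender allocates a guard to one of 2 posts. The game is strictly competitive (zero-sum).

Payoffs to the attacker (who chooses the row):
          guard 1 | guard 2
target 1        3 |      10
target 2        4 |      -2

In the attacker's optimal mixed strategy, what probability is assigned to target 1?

6/13

Row minima are 3 and -2, so the attacker's maximin is 3; column maxima are 4 and 10, so the defender's minimax is 4. These differ, so the equilibrium is in mixed strategies.
Let the attacker play target 1 with probability p. The defender is indifferent when 3p + 4(1−p) = 10p − 2(1−p), giving p = 6/13.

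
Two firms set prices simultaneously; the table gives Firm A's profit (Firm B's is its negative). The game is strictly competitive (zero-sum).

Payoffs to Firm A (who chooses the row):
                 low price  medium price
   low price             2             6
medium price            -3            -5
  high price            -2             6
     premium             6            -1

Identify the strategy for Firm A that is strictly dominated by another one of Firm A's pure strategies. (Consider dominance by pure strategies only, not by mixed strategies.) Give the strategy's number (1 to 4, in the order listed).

2

Compare medium price with low price: 2 > -3, 6 > -5.
So low price strictly dominates medium price for Firm A; medium price is strictly dominated.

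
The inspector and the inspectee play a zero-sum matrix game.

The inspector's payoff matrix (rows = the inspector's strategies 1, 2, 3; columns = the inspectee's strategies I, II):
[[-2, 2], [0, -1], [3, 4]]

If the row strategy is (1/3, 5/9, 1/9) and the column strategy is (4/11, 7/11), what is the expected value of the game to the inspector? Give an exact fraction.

Against (4/11, 7/11), each row's expected payoff is 1: 6/11; 2: -7/11; 3: 40/11.
Taking the (1/3, 5/9, 1/9)-weighted average: (1/3)·(6/11) + (5/9)·(-7/11) + (1/9)·(40/11) = 23/99.

23/99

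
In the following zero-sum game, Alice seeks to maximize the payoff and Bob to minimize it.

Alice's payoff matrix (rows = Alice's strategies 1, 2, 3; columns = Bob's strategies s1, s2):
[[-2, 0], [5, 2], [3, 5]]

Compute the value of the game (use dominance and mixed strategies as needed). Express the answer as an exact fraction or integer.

Row 1 is strictly dominated by row 3, so Alice never plays it.
The remaining 2×2 game on (2, 3) × (s1, s2) has no saddle point. Let Alice play 2 with probability p; indifference gives 5p + 3(1−p) = 2p + 5(1−p), so p = 2/5.
Similarly Bob's optimal q on s1 is 3/5, and the value is 5·(3/5) + (2)·(2/5) = 19/5.

19/5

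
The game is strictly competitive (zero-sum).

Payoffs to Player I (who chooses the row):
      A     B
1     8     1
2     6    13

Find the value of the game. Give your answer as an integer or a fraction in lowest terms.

Row minima are 1 and 6, so Player I's maximin is 6; column maxima are 8 and 13, so Player II's minimax is 8. These differ, so the equilibrium is in mixed strategies.
Let Player I play 1 with probability p. Player II is indifferent when 8p + 6(1−p) = p + 13(1−p), giving p = 1/2.
Let Player II play A with probability q. Player I is indifferent when 8q + (1−q) = 6q + 13(1−q), giving q = 6/7.
The value is 8·(6/7) + (1)·(1/7) = 7.

7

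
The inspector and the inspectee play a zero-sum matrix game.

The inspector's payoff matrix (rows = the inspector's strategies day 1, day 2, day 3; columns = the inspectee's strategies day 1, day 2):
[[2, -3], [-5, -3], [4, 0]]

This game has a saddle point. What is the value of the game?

0

Row minima: -3, -5, 0 → the inspector's maximin is 0.
Column maxima: 4, 0 → the inspectee's minimax is 0.
They coincide at (day 3, day 2), so the value is 0.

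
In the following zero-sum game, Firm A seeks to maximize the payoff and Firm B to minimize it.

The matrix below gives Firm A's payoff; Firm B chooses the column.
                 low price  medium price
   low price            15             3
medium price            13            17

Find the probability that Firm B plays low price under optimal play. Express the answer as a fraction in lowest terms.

7/8

Row minima are 3 and 13, so Firm A's maximin is 13; column maxima are 15 and 17, so Firm B's minimax is 15. These differ, so the equilibrium is in mixed strategies.
Let Firm B play low price with probability q. Firm A is indifferent when 15q + 3(1−q) = 13q + 17(1−q), giving q = 7/8.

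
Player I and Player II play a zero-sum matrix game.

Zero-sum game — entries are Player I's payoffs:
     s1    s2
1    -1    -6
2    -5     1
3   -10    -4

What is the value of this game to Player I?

-31/11

Row 3 is strictly dominated by row 2, so Player I never plays it.
The remaining 2×2 game on (1, 2) × (s1, s2) has no saddle point. Let Player I play 1 with probability p; indifference gives −p − 5(1−p) = −6p + (1−p), so p = 6/11.
Similarly Player II's optimal q on s1 is 7/11, and the value is -1·(7/11) + (-6)·(4/11) = -31/11.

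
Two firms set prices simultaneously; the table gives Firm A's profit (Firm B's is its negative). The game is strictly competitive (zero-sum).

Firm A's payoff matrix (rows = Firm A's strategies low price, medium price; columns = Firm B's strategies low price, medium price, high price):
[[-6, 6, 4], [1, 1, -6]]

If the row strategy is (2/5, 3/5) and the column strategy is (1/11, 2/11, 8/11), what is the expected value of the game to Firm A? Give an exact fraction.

-59/55

Against (1/11, 2/11, 8/11), each row's expected payoff is low price: 38/11; medium price: -45/11.
Taking the (2/5, 3/5)-weighted average: (2/5)·(38/11) + (3/5)·(-45/11) = -59/55.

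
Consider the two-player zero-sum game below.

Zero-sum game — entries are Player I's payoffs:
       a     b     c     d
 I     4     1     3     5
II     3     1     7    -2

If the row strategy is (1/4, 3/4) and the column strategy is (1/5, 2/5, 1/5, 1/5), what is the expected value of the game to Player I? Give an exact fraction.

Against (1/5, 2/5, 1/5, 1/5), each row's expected payoff is I: 14/5; II: 2.
Taking the (1/4, 3/4)-weighted average: (1/4)·(14/5) + (3/4)·(2) = 11/5.

11/5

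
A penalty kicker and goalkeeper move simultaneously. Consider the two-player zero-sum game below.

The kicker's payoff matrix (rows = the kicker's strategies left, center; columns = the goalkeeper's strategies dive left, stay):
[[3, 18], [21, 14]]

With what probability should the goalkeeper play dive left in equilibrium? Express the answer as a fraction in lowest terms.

2/11

Row minima are 3 and 14, so the kicker's maximin is 14; column maxima are 21 and 18, so the goalkeeper's minimax is 18. These differ, so the equilibrium is in mixed strategies.
Let the goalkeeper play dive left with probability q. The kicker is indifferent when 3q + 18(1−q) = 21q + 14(1−q), giving q = 2/11.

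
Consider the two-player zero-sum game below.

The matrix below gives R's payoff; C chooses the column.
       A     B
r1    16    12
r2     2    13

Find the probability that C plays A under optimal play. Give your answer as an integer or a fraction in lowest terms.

Row minima are 12 and 2, so R's maximin is 12; column maxima are 16 and 13, so C's minimax is 13. These differ, so the equilibrium is in mixed strategies.
Let C play A with probability q. R is indifferent when 16q + 12(1−q) = 2q + 13(1−q), giving q = 1/15.

1/15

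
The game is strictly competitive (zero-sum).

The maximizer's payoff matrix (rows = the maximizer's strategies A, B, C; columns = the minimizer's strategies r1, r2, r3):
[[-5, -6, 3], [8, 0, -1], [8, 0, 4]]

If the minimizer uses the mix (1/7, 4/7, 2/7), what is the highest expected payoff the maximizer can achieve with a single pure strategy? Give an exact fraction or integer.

A: (-5)·(1/7) + (-6)·(4/7) + (3)·(2/7) = -23/7.
B: (8)·(1/7) + (0)·(4/7) + (-1)·(2/7) = 6/7.
C: (8)·(1/7) + (0)·(4/7) + (4)·(2/7) = 16/7.
The best pure response is C with expected payoff 16/7.

16/7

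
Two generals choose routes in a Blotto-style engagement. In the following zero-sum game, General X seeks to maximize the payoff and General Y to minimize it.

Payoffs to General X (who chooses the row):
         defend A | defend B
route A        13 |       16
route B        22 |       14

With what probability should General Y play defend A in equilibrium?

Row minima are 13 and 14, so General X's maximin is 14; column maxima are 22 and 16, so General Y's minimax is 16. These differ, so the equilibrium is in mixed strategies.
Let General Y play defend A with probability q. General X is indifferent when 13q + 16(1−q) = 22q + 14(1−q), giving q = 2/11.

2/11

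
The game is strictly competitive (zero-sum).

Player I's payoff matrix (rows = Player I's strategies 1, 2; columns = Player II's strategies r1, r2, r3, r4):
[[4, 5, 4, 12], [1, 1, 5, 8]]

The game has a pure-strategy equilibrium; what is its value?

4

Row minima: 4, 1 → Player I's maximin is 4.
Column maxima: 4, 5, 5, 12 → Player II's minimax is 4.
They coincide at (1, r1), so the value is 4.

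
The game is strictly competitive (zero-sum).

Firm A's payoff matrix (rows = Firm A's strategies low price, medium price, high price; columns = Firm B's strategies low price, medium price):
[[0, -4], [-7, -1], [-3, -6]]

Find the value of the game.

Row high price is strictly dominated by row low price, so Firm A never plays it.
The remaining 2×2 game on (low price, medium price) × (low price, medium price) has no saddle point. Let Firm A play low price with probability p; indifference gives −7(1−p) = −4p − (1−p), so p = 3/5.
Similarly Firm B's optimal q on low price is 3/10, and the value is 0·(3/10) + (-4)·(7/10) = -14/5.

-14/5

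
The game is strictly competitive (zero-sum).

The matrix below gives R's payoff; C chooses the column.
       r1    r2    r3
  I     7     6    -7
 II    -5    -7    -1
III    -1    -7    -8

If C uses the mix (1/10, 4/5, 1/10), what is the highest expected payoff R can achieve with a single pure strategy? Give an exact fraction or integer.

24/5

I: (7)·(1/10) + (6)·(4/5) + (-7)·(1/10) = 24/5.
II: (-5)·(1/10) + (-7)·(4/5) + (-1)·(1/10) = -31/5.
III: (-1)·(1/10) + (-7)·(4/5) + (-8)·(1/10) = -13/2.
The best pure response is I with expected payoff 24/5.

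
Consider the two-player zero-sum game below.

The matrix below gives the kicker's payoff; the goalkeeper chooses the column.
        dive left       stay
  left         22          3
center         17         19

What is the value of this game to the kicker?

367/21

Row minima are 3 and 17, so the kicker's maximin is 17; column maxima are 22 and 19, so the goalkeeper's minimax is 19. These differ, so the equilibrium is in mixed strategies.
Let the kicker play left with probability p. The goalkeeper is indifferent when 22p + 17(1−p) = 3p + 19(1−p), giving p = 2/21.
Let the goalkeeper play dive left with probability q. The kicker is indifferent when 22q + 3(1−q) = 17q + 19(1−q), giving q = 16/21.
The value is 22·(16/21) + (3)·(5/21) = 367/21.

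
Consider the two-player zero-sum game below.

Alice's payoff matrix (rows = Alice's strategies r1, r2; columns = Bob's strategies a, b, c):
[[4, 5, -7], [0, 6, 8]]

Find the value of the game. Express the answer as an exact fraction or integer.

32/19

Column b is strictly dominated by a for Bob (it gives Alice more in every row).
The remaining 2×2 game on (r1, r2) × (a, c) has no saddle point. Let Alice play r1 with probability p; indifference gives 4p = −7p + 8(1−p), so p = 8/19.
Similarly Bob's optimal q on a is 15/19, and the value is 4·(15/19) + (-7)·(4/19) = 32/19.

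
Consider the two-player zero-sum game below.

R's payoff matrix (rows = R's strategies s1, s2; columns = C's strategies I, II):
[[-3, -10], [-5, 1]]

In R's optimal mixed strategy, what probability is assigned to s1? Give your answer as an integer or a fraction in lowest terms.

Row minima are -10 and -5, so R's maximin is -5; column maxima are -3 and 1, so C's minimax is -3. These differ, so the equilibrium is in mixed strategies.
Let R play s1 with probability p. C is indifferent when −3p − 5(1−p) = −10p + (1−p), giving p = 6/13.

6/13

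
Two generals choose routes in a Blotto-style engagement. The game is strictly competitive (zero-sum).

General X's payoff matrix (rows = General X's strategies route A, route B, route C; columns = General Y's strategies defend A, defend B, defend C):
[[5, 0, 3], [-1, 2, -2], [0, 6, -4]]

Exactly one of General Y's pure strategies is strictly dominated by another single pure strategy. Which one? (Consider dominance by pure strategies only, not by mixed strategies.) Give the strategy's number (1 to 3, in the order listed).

General Y prefers columns that give General X less. Compare defend A with defend C: 3 < 5, -2 < -1, -4 < 0.
So defend C strictly dominates defend A for General Y; defend A is strictly dominated.

1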